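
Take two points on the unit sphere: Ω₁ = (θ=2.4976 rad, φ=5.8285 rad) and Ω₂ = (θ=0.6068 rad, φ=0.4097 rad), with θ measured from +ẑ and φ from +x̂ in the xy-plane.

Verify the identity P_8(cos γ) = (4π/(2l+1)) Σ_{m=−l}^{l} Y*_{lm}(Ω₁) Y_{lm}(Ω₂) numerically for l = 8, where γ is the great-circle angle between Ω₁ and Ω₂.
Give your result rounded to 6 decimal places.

Expand P_8 via completeness: Σ_{m} conj(Y_{8,m}) at Ω₁ times Y_{8,m} at Ω₂ —
  [-8]  conj(Y_{8,-8})(Ω₁) = -0.007654+0.004141i ; Y_{8,-8}(Ω₂) = -0.005710+0.000781i ; Δ = +0.000040-0.000030i
  [-7]  conj(Y_{8,-7})(Ω₁) = +0.046328-0.001910i ; Y_{8,-7}(Ω₂) = -0.031972-0.008976i ; Δ = -0.001498-0.000355i
  [-6]  conj(Y_{8,-6})(Ω₁) = -0.138736-0.060874i ; Y_{8,-6}(Ω₂) = -0.091553-0.074551i ; Δ = +0.008164+0.015916i
  [-5]  conj(Y_{8,-5})(Ω₁) = +0.216144+0.255250i ; Y_{8,-5}(Ω₂) = -0.131886-0.254756i ; Δ = +0.036520-0.088728i
  [-4]  conj(Y_{8,-4})(Ω₁) = -0.118201-0.466915i ; Y_{8,-4}(Ω₂) = -0.031732-0.465899i ; Δ = -0.213785+0.069886i
  [-3]  conj(Y_{8,-3})(Ω₁) = -0.072091+0.343721i ; Y_{8,-3}(Ω₂) = +0.143322-0.402991i ; Δ = +0.128184+0.078315i
  [-2]  conj(Y_{8,-2})(Ω₁) = -0.069868+0.089759i ; Y_{8,-2}(Ω₂) = +0.006703-0.007175i ; Δ = +0.000176+0.001103i
  [-1]  conj(Y_{8,-1})(Ω₁) = +0.371445-0.181580i ; Y_{8,-1}(Ω₂) = -0.374744+0.162742i ; Δ = -0.109646+0.128495i
  [+0]  conj(Y_{8,0})(Ω₁) = -0.017647-0.000000i ; Y_{8,0}(Ω₂) = -0.148405+0.000000i ; Δ = +0.002619+0.000000i
  [+1]  conj(Y_{8,1})(Ω₁) = -0.371445-0.181580i ; Y_{8,1}(Ω₂) = +0.374744+0.162742i ; Δ = -0.109646-0.128495i
  [+2]  conj(Y_{8,2})(Ω₁) = -0.069868-0.089759i ; Y_{8,2}(Ω₂) = +0.006703+0.007175i ; Δ = +0.000176-0.001103i
  [+3]  conj(Y_{8,3})(Ω₁) = +0.072091+0.343721i ; Y_{8,3}(Ω₂) = -0.143322-0.402991i ; Δ = +0.128184-0.078315i
  [+4]  conj(Y_{8,4})(Ω₁) = -0.118201+0.466915i ; Y_{8,4}(Ω₂) = -0.031732+0.465899i ; Δ = -0.213785-0.069886i
  [+5]  conj(Y_{8,5})(Ω₁) = -0.216144+0.255250i ; Y_{8,5}(Ω₂) = +0.131886-0.254756i ; Δ = +0.036520+0.088728i
  [+6]  conj(Y_{8,6})(Ω₁) = -0.138736+0.060874i ; Y_{8,6}(Ω₂) = -0.091553+0.074551i ; Δ = +0.008164-0.015916i
  [+7]  conj(Y_{8,7})(Ω₁) = -0.046328-0.001910i ; Y_{8,7}(Ω₂) = +0.031972-0.008976i ; Δ = -0.001498+0.000355i
  [+8]  conj(Y_{8,8})(Ω₁) = -0.007654-0.004141i ; Y_{8,8}(Ω₂) = -0.005710-0.000781i ; Δ = +0.000040+0.000030i
Accumulated sum -0.301071+0.000000i; after 4π/(2l+1) scaling, -0.222551+0.000000i ⇒ P_8 = -0.222551

-0.222551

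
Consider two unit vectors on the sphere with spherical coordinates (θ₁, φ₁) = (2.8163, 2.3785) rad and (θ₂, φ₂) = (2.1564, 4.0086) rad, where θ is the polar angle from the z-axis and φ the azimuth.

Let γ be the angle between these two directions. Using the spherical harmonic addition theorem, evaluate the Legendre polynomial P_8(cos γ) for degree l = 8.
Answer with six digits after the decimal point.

Term-by-term m-sum for l=8 (normalisation 4π/17 = 0.739198):
  m=-8: Y*=(0.000055, 0.000010)  Y=(0.095261, -0.072851)  product (0.000006, -0.000003)
  m=-7: Y*=(0.000391, 0.000538)  Y=(0.310873, 0.067605)  product (0.000085, 0.000194)
  m=-6: Y*=(-0.000667, 0.004956)  Y=(0.212455, 0.398643)  product (-0.002117, 0.000787)
  m=-5: Y*=(-0.021012, 0.016779)  Y=(-0.105324, 0.265738)  product (-0.002246, -0.007351)
  m=-4: Y*=(-0.105644, -0.009451)  Y=(0.135519, -0.045880)  product (-0.014750, 0.003566)
  m=-3: Y*=(-0.197315, -0.225661)  Y=(0.312195, 0.187381)  product (-0.019316, -0.107423)
  m=-2: Y*=(0.024763, -0.554720)  Y=(0.006813, 0.041372)  product (0.023118, -0.002755)
  m=-1: Y*=(0.358489, -0.342843)  Y=(0.220186, -0.259413)  product (-0.010004, -0.168486)
  m=+0: Y*=(-0.200851, -0.000000)  Y=(0.094532, 0.000000)  product (-0.018987, -0.000000)
  m=+1: Y*=(-0.358489, -0.342843)  Y=(-0.220186, -0.259413)  product (-0.010004, 0.168486)
  m=+2: Y*=(0.024763, 0.554720)  Y=(0.006813, -0.041372)  product (0.023118, 0.002755)
  m=+3: Y*=(0.197315, -0.225661)  Y=(-0.312195, 0.187381)  product (-0.019316, 0.107423)
  m=+4: Y*=(-0.105644, 0.009451)  Y=(0.135519, 0.045880)  product (-0.014750, -0.003566)
  m=+5: Y*=(0.021012, 0.016779)  Y=(0.105324, 0.265738)  product (-0.002246, 0.007351)
  m=+6: Y*=(-0.000667, -0.004956)  Y=(0.212455, -0.398643)  product (-0.002117, -0.000787)
  m=+7: Y*=(-0.000391, 0.000538)  Y=(-0.310873, 0.067605)  product (0.000085, -0.000194)
  m=+8: Y*=(0.000055, -0.000010)  Y=(0.095261, 0.072851)  product (0.000006, 0.000003)
Total Σ_m = (-0.069433, -0.000000). Multiply by 0.739198: (-0.051325, -0.000000). P_8(cos γ) = -0.051325

-0.051325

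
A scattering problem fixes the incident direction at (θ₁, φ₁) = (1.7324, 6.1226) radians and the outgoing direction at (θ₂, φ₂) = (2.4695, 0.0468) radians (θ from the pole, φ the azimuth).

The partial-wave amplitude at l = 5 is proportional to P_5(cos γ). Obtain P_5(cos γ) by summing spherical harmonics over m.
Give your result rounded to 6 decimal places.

Addition theorem: P_5(cos γ) = (4π/11) Σ_m Y*_{lm}(Ω₁) Y_{lm}(Ω₂), m = −5…5:
  term(m=-5) = 0.00961 - 0.01625j   from Y*(Ω₁)=0.30193 - 0.31270j, Y(Ω₂)=0.04224 - 0.01007j
  term(m=-4) = 0.02612 - 0.02853j   from Y*(Ω₁)=-0.17943 + 0.13424j, Y(Ω₂)=-0.16959 + 0.03212j
  term(m=-3) = -0.07808 + 0.05600j   from Y*(Ω₁)=-0.22607 + 0.11820j, Y(Ω₂)=0.37296 - 0.05271j
  term(m=-2) = -0.09649 + 0.04249j   from Y*(Ω₁)=0.23247 - 0.07734j, Y(Ω₂)=-0.42844 + 0.04022j
  term(m=-1) = 0.01211 - 0.00255j   from Y*(Ω₁)=0.20333 - 0.03294j, Y(Ω₂)=0.06004 - 0.00281j
  term(m=+0) = -0.09663 + 0.00000j   from Y*(Ω₁)=-0.24895 + 0.00000j, Y(Ω₂)=0.38815 + 0.00000j
  term(m=+1) = 0.01211 + 0.00255j   from Y*(Ω₁)=-0.20333 - 0.03294j, Y(Ω₂)=-0.06004 - 0.00281j
  term(m=+2) = -0.09649 - 0.04249j   from Y*(Ω₁)=0.23247 + 0.07734j, Y(Ω₂)=-0.42844 - 0.04022j
  term(m=+3) = -0.07808 - 0.05600j   from Y*(Ω₁)=0.22607 + 0.11820j, Y(Ω₂)=-0.37296 - 0.05271j
  term(m=+4) = 0.02612 + 0.02853j   from Y*(Ω₁)=-0.17943 - 0.13424j, Y(Ω₂)=-0.16959 - 0.03212j
  term(m=+5) = 0.00961 + 0.01625j   from Y*(Ω₁)=-0.30193 - 0.31270j, Y(Ω₂)=-0.04224 - 0.01007j
Total Σ_m = -0.35011 + 0.00000j. Multiply by 1.142397: -0.39996 + 0.00000j. P_5(cos γ) = -0.399960

-0.399960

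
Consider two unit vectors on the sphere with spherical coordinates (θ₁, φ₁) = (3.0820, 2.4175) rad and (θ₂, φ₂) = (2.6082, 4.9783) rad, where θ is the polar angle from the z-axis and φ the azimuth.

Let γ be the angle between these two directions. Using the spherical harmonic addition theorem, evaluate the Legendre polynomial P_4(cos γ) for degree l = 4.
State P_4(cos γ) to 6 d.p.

-0.115776

Expand P_4 via completeness: Σ_{m} conj(Y_{4,m}) at Ω₁ times Y_{4,m} at Ω₂ —
  m=-4: Y*=(-0.000005, -0.000001)  Y=(0.014366, -0.025855)  product (-0.000000, 0.000000)
  m=-3: Y*=(-0.000149, -0.000218)  Y=(0.101409, 0.098938)  product (0.000006, -0.000037)
  m=-2: Y*=(0.000867, -0.007037)  Y=(-0.312341, 0.183771)  product (0.001022, 0.002357)
  m=-1: Y*=(0.083753, -0.074066)  Y=(-0.119221, -0.437731)  product (-0.042406, -0.027831)
  m=+0: Y*=(0.831322, -0.000000)  Y=(-0.000197, 0.000000)  product (-0.000164, 0.000000)
  m=+1: Y*=(-0.083753, -0.074066)  Y=(0.119221, -0.437731)  product (-0.042406, 0.027831)
  m=+2: Y*=(0.000867, 0.007037)  Y=(-0.312341, -0.183771)  product (0.001022, -0.002357)
  m=+3: Y*=(0.000149, -0.000218)  Y=(-0.101409, 0.098938)  product (0.000006, 0.000037)
  m=+4: Y*=(-0.000005, 0.000001)  Y=(0.014366, 0.025855)  product (-0.000000, -0.000000)
Σ over m = (-0.082918, 0.000000); ×(4π/9) → (-0.115776, 0.000000). Real part: -0.115776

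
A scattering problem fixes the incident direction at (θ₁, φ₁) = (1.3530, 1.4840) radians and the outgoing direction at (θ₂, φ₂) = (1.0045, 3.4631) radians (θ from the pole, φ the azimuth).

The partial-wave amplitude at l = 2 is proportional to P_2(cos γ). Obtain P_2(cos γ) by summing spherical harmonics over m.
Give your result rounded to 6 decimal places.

-0.433075

Term-by-term m-sum for l=2 (normalisation 4π/5 = 2.513274):
  [-2]  conj(Y_{2,-2})(Ω₁) = -0.36270 + 0.06360j ; Y_{2,-2}(Ω₂) = 0.22015 - 0.16495j ; Δ = -0.06936 + 0.07383j
  [-1]  conj(Y_{2,-1})(Ω₁) = 0.01413 + 0.16237j ; Y_{2,-1}(Ω₂) = -0.33185 + 0.11053j ; Δ = -0.02264 - 0.05232j
  [+0]  conj(Y_{2,0})(Ω₁) = -0.27121 + 0.00000j ; Y_{2,0}(Ω₂) = -0.04304 + 0.00000j ; Δ = 0.01167 + 0.00000j
  [+1]  conj(Y_{2,1})(Ω₁) = -0.01413 + 0.16237j ; Y_{2,1}(Ω₂) = 0.33185 + 0.11053j ; Δ = -0.02264 + 0.05232j
  [+2]  conj(Y_{2,2})(Ω₁) = -0.36270 - 0.06360j ; Y_{2,2}(Ω₂) = 0.22015 + 0.16495j ; Δ = -0.06936 - 0.07383j
Σ over m = -0.17232 + 0.00000j; ×(4π/5) → -0.43308 + 0.00000j. Real part: -0.433075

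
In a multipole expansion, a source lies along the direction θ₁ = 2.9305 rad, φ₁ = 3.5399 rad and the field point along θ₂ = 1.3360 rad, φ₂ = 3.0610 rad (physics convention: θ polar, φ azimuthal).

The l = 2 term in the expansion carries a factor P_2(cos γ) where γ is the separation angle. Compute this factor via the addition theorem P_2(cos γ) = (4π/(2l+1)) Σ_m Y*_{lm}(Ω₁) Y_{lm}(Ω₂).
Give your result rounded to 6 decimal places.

Summing Y*_{l m}(θ₁,φ₁)·Y_{l m}(θ₂,φ₂) over m ∈ [−2, 2]; prefactor 4π/(2·2+1) = 2.513274:
  m=-2: Y*=+0.011856+0.012125i  Y=+0.360632+0.058637i  product +0.003565+0.005068i
  m=-1: Y*=+0.145888+0.061389i  Y=-0.174231-0.014072i  product -0.024554-0.012749i
  m=+0: Y*=+0.589244-0.000000i  Y=-0.264181+0.000000i  product -0.155667+0.000000i
  m=+1: Y*=-0.145888+0.061389i  Y=+0.174231-0.014072i  product -0.024554+0.012749i
  m=+2: Y*=+0.011856-0.012125i  Y=+0.360632-0.058637i  product +0.003565-0.005068i
Total Σ_m = -0.197646+0.000000i. Multiply by 2.513274: -0.496739+0.000000i. P_2(cos γ) = -0.496739

-0.496739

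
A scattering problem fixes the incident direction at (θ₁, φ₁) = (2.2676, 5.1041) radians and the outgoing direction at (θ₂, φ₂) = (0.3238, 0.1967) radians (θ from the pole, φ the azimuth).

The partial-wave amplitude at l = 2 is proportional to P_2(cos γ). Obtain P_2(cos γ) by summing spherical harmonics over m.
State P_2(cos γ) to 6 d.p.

-0.027689

Addition theorem: P_2(cos γ) = (4π/5) Σ_m Y*_{lm}(Ω₁) Y_{lm}(Ω₂), m = −2…2:
  m=-2: -0.16096 - 0.16032j × 0.03612 - 0.01499j = -0.00822 - 0.00338j  (running Σ = -0.00822 - 0.00338j)
  m=-1: -0.14516 + 0.35143j × 0.22854 - 0.04554j = -0.01717 + 0.08692j  (running Σ = -0.02539 + 0.08355j)
  m=0: 0.07431 + 0.00000j × 0.53500 + 0.00000j = 0.03975 + 0.00000j  (running Σ = 0.01437 + 0.08355j)
  m=1: 0.14516 + 0.35143j × -0.22854 - 0.04554j = -0.01717 - 0.08692j  (running Σ = -0.00280 - 0.00338j)
  m=2: -0.16096 + 0.16032j × 0.03612 + 0.01499j = -0.00822 + 0.00338j  (running Σ = -0.01102 + 0.00000j)
Accumulated sum -0.01102 + 0.00000j; after 4π/(2l+1) scaling, -0.02769 + 0.00000j ⇒ P_2 = -0.027689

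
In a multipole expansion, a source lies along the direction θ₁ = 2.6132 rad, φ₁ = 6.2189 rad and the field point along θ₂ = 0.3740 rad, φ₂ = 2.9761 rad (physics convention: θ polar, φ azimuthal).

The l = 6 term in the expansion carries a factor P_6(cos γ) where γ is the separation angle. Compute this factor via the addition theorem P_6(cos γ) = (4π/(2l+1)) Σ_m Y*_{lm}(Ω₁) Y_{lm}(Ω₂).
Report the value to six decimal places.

0.747280

Summing Y*_{l m}(θ₁,φ₁)·Y_{l m}(θ₂,φ₂) over m ∈ [−6, 6]; prefactor 4π/(2·6+1) = 0.966644:
  [-6]  conj(Y_{6,-6})(Ω₁) = (0.007349, -0.002984) ; Y_{6,-6}(Ω₂) = (0.000627, 0.000962) ; Δ = (0.000007, 0.000005)
  [-5]  conj(Y_{6,-5})(Ω₁) = (-0.044656, 0.014869) ; Y_{6,-5}(Ω₂) = (-0.006862, -0.007465) ; Δ = (0.000417, 0.000231)
  [-4]  conj(Y_{6,-4})(Ω₁) = (0.160581, -0.042227) ; Y_{6,-4}(Ω₂) = (0.042776, 0.033334) ; Δ = (0.008277, 0.003546)
  [-3]  conj(Y_{6,-3})(Ω₁) = (-0.368179, 0.071899) ; Y_{6,-3}(Ω₂) = (-0.169817, -0.091996) ; Δ = (0.069138, 0.021661)
  [-2]  conj(Y_{6,-2})(Ω₁) = (0.486991, -0.062960) ; Y_{6,-2}(Ω₂) = (0.418572, 0.143832) ; Δ = (0.212896, 0.043692)
  [-1]  conj(Y_{6,-1})(Ω₁) = (-0.175758, 0.011314) ; Y_{6,-1}(Ω₂) = (-0.522761, -0.087312) ; Δ = (0.092867, 0.009431)
  [+0]  conj(Y_{6,0})(Ω₁) = (-0.386102, -0.000000) ; Y_{6,0}(Ω₂) = (-0.015180, 0.000000) ; Δ = (0.005861, 0.000000)
  [+1]  conj(Y_{6,1})(Ω₁) = (0.175758, 0.011314) ; Y_{6,1}(Ω₂) = (0.522761, -0.087312) ; Δ = (0.092867, -0.009431)
  [+2]  conj(Y_{6,2})(Ω₁) = (0.486991, 0.062960) ; Y_{6,2}(Ω₂) = (0.418572, -0.143832) ; Δ = (0.212896, -0.043692)
  [+3]  conj(Y_{6,3})(Ω₁) = (0.368179, 0.071899) ; Y_{6,3}(Ω₂) = (0.169817, -0.091996) ; Δ = (0.069138, -0.021661)
  [+4]  conj(Y_{6,4})(Ω₁) = (0.160581, 0.042227) ; Y_{6,4}(Ω₂) = (0.042776, -0.033334) ; Δ = (0.008277, -0.003546)
  [+5]  conj(Y_{6,5})(Ω₁) = (0.044656, 0.014869) ; Y_{6,5}(Ω₂) = (0.006862, -0.007465) ; Δ = (0.000417, -0.000231)
  [+6]  conj(Y_{6,6})(Ω₁) = (0.007349, 0.002984) ; Y_{6,6}(Ω₂) = (0.000627, -0.000962) ; Δ = (0.000007, -0.000005)
Total Σ_m = (0.773066, 0.000000). Multiply by 0.966644: (0.747280, 0.000000). P_6(cos γ) = 0.747280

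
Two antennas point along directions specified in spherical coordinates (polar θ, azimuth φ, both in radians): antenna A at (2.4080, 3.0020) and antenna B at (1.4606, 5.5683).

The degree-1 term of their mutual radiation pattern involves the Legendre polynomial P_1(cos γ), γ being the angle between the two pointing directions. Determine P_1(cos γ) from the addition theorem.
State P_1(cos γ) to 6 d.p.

Summing Y*_{l m}(θ₁,φ₁)·Y_{l m}(θ₂,φ₂) over m ∈ [−1, 1]; prefactor 4π/(2·1+1) = 4.188790:
  m=-1: (-0.229073, 0.032186) × (0.259324, 0.225108) = (-0.066649, -0.043220)  (running Σ = (-0.066649, -0.043220))
  m=0: (-0.362921, -0.000000) × (0.053733, 0.000000) = (-0.019501, -0.000000)  (running Σ = (-0.086150, -0.043220))
  m=1: (0.229073, 0.032186) × (-0.259324, 0.225108) = (-0.066649, 0.043220)  (running Σ = (-0.152800, 0.000000))
Σ over m = (-0.152800, 0.000000); ×(4π/3) → (-0.640046, 0.000000). Real part: -0.640046

-0.640046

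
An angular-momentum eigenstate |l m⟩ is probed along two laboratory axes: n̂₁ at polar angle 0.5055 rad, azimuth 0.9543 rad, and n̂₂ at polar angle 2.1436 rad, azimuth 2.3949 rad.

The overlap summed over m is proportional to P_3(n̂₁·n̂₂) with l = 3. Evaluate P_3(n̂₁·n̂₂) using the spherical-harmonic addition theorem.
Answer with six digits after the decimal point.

0.445017

Term-by-term m-sum for l=3 (normalisation 4π/7 = 1.795196):
  [-3]  conj(Y_{3,-3})(Ω₁) = -0.04555 + 0.01303j ; Y_{3,-3}(Ω₂) = 0.15364 - 0.19421j ; Δ = -0.00447 + 0.01085j
  [-2]  conj(Y_{3,-2})(Ω₁) = -0.06949 + 0.19783j ; Y_{3,-2}(Ω₂) = -0.03025 - 0.39002j ; Δ = 0.07926 + 0.02112j
  [-1]  conj(Y_{3,-1})(Ω₁) = 0.25585 + 0.36104j ; Y_{3,-1}(Ω₂) = -0.09344 - 0.08647j ; Δ = 0.00731 - 0.05586j
  [+0]  conj(Y_{3,0})(Ω₁) = 0.27019 + 0.00000j ; Y_{3,0}(Ω₂) = 0.30970 + 0.00000j ; Δ = 0.08368 + 0.00000j
  [+1]  conj(Y_{3,1})(Ω₁) = -0.25585 + 0.36104j ; Y_{3,1}(Ω₂) = 0.09344 - 0.08647j ; Δ = 0.00731 + 0.05586j
  [+2]  conj(Y_{3,2})(Ω₁) = -0.06949 - 0.19783j ; Y_{3,2}(Ω₂) = -0.03025 + 0.39002j ; Δ = 0.07926 - 0.02112j
  [+3]  conj(Y_{3,3})(Ω₁) = 0.04555 + 0.01303j ; Y_{3,3}(Ω₂) = -0.15364 - 0.19421j ; Δ = -0.00447 - 0.01085j
Total Σ_m = 0.24789 - 0.00000j. Multiply by 1.795196: 0.44502 - 0.00000j. P_3(cos γ) = 0.445017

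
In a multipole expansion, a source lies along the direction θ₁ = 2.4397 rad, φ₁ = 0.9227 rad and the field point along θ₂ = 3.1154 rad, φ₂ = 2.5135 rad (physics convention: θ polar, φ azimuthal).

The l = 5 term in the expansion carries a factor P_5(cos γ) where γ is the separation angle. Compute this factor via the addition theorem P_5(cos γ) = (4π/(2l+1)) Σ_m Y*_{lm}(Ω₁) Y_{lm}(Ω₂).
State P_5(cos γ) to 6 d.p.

-0.419634

Addition theorem: P_5(cos γ) = (4π/11) Σ_m Y*_{lm}(Ω₁) Y_{lm}(Ω₂), m = −5…5:
  term(m=-5) = (-0.000000, -0.000000)   from Y*(Ω₁)=(-0.005142, -0.051826), Y(Ω₂)=(0.000000, -0.000000)
  term(m=-4) = (0.000000, -0.000000)   from Y*(Ω₁)=(0.166136, 0.101678), Y(Ω₂)=(0.000001, -0.000000)
  term(m=-3) = (0.000001, 0.000020)   from Y*(Ω₁)=(-0.368293, 0.144329), Y(Ω₂)=(0.000015, -0.000047)
  term(m=-2) = (-0.000938, 0.000038)   from Y*(Ω₁)=(0.109629, -0.389139), Y(Ω₂)=(-0.000718, -0.002208)
  term(m=-1) = (0.000006, 0.000320)   from Y*(Ω₁)=(-0.002883, -0.003808), Y(Ω₂)=(-0.054167, -0.039336)
  term(m=+0) = (-0.365468, 0.000000)   from Y*(Ω₁)=(0.392640, -0.000000), Y(Ω₂)=(-0.930795, 0.000000)
  term(m=+1) = (0.000006, -0.000320)   from Y*(Ω₁)=(0.002883, -0.003808), Y(Ω₂)=(0.054167, -0.039336)
  term(m=+2) = (-0.000938, -0.000038)   from Y*(Ω₁)=(0.109629, 0.389139), Y(Ω₂)=(-0.000718, 0.002208)
  term(m=+3) = (0.000001, -0.000020)   from Y*(Ω₁)=(0.368293, 0.144329), Y(Ω₂)=(-0.000015, -0.000047)
  term(m=+4) = (0.000000, 0.000000)   from Y*(Ω₁)=(0.166136, -0.101678), Y(Ω₂)=(0.000001, 0.000000)
  term(m=+5) = (-0.000000, 0.000000)   from Y*(Ω₁)=(0.005142, -0.051826), Y(Ω₂)=(-0.000000, -0.000000)
Total Σ_m = (-0.367328, -0.000000). Multiply by 1.142397: (-0.419634, -0.000000). P_5(cos γ) = -0.419634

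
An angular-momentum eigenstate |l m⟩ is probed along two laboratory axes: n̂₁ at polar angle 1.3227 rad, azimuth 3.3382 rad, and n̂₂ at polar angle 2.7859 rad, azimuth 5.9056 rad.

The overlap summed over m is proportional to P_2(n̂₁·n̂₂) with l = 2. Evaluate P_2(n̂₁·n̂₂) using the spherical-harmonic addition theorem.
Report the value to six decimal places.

Addition theorem: P_2(cos γ) = (4π/5) Σ_m Y*_{lm}(Ω₁) Y_{lm}(Ω₂), m = −2…2:
  term(m=-2) = 0.00697 + 0.01551j   from Y*(Ω₁)=0.33528 + 0.13908j, Y(Ω₂)=0.03411 + 0.03211j
  term(m=-1) = 0.03894 + 0.02519j   from Y*(Ω₁)=-0.18035 - 0.03592j, Y(Ω₂)=-0.23443 - 0.09298j
  term(m=+0) = -0.13331 + 0.00000j   from Y*(Ω₁)=-0.25834 + 0.00000j, Y(Ω₂)=0.51604 + 0.00000j
  term(m=+1) = 0.03894 - 0.02519j   from Y*(Ω₁)=0.18035 - 0.03592j, Y(Ω₂)=0.23443 - 0.09298j
  term(m=+2) = 0.00697 - 0.01551j   from Y*(Ω₁)=0.33528 - 0.13908j, Y(Ω₂)=0.03411 - 0.03211j
Σ over m = -0.04149 + 0.00000j; ×(4π/5) → -0.10428 + 0.00000j. Real part: -0.104278

-0.104278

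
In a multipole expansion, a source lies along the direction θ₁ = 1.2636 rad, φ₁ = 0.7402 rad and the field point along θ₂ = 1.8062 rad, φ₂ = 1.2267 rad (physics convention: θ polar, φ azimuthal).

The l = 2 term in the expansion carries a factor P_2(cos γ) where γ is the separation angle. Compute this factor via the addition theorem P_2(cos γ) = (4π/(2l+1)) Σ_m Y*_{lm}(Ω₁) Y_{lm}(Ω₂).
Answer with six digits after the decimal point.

0.341110

Expand P_2 via completeness: Σ_{m} conj(Y_{2,m}) at Ω₁ times Y_{2,m} at Ω₂ —
  [-2]  conj(Y_{2,-2})(Ω₁) = (0.031682, 0.349521) ; Y_{2,-2}(Ω₂) = (-0.282126, -0.231993) ; Δ = (0.072148, -0.105959)
  [-1]  conj(Y_{2,-1})(Ω₁) = (0.164407, 0.150178) ; Y_{2,-1}(Ω₂) = (-0.059109, 0.164945) ; Δ = (-0.034489, 0.018241)
  [+0]  conj(Y_{2,0})(Ω₁) = (-0.228875, -0.000000) ; Y_{2,0}(Ω₂) = (-0.263921, 0.000000) ; Δ = (0.060405, 0.000000)
  [+1]  conj(Y_{2,1})(Ω₁) = (-0.164407, 0.150178) ; Y_{2,1}(Ω₂) = (0.059109, 0.164945) ; Δ = (-0.034489, -0.018241)
  [+2]  conj(Y_{2,2})(Ω₁) = (0.031682, -0.349521) ; Y_{2,2}(Ω₂) = (-0.282126, 0.231993) ; Δ = (0.072148, 0.105959)
Total Σ_m = (0.135723, 0.000000). Multiply by 2.513274: (0.341110, 0.000000). P_2(cos γ) = 0.341110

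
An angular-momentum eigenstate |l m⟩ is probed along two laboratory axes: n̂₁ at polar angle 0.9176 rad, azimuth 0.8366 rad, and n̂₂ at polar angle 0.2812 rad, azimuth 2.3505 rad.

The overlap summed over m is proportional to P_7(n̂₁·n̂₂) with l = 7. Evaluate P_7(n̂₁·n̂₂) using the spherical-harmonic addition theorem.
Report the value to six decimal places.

Term-by-term m-sum for l=7 (normalisation 4π/15 = 0.837758):
  [-7]  conj(Y_{7,-7})(Ω₁) = (0.090667, -0.041251) ; Y_{7,-7}(Ω₂) = (-0.000047, 0.000043) ; Δ = (-0.000002, 0.000006)
  [-6]  conj(Y_{7,-6})(Ω₁) = (0.086250, -0.271865) ; Y_{7,-6}(Ω₂) = (0.000028, -0.000820) ; Δ = (-0.000221, -0.000078)
  [-5]  conj(Y_{7,-5})(Ω₁) = (-0.222492, -0.380265) ; Y_{7,-5}(Ω₂) = (0.004561, 0.004829) ; Δ = (0.000821, -0.002809)
  [-4]  conj(Y_{7,-4})(Ω₁) = (-0.312854, -0.064986) ; Y_{7,-4}(Ω₂) = (-0.037618, -0.000857) ; Δ = (0.011713, 0.002713)
  [-3]  conj(Y_{7,-3})(Ω₁) = (0.083606, -0.061188) ; Y_{7,-3}(Ω₂) = (0.108651, -0.105001) ; Δ = (0.002659, -0.015427)
  [-2]  conj(Y_{7,-2})(Ω₁) = (0.037519, -0.365100) ; Y_{7,-2}(Ω₂) = (-0.004653, 0.408532) ; Δ = (0.148980, 0.017026)
  [-1]  conj(Y_{7,-1})(Ω₁) = (-0.035638, -0.039488) ; Y_{7,-1}(Ω₂) = (-0.439078, -0.444107) ; Δ = (-0.001889, 0.033165)
  [+0]  conj(Y_{7,0})(Ω₁) = (0.349530, -0.000000) ; Y_{7,0}(Ω₂) = (0.176635, 0.000000) ; Δ = (0.061739, 0.000000)
  [+1]  conj(Y_{7,1})(Ω₁) = (0.035638, -0.039488) ; Y_{7,1}(Ω₂) = (0.439078, -0.444107) ; Δ = (-0.001889, -0.033165)
  [+2]  conj(Y_{7,2})(Ω₁) = (0.037519, 0.365100) ; Y_{7,2}(Ω₂) = (-0.004653, -0.408532) ; Δ = (0.148980, -0.017026)
  [+3]  conj(Y_{7,3})(Ω₁) = (-0.083606, -0.061188) ; Y_{7,3}(Ω₂) = (-0.108651, -0.105001) ; Δ = (0.002659, 0.015427)
  [+4]  conj(Y_{7,4})(Ω₁) = (-0.312854, 0.064986) ; Y_{7,4}(Ω₂) = (-0.037618, 0.000857) ; Δ = (0.011713, -0.002713)
  [+5]  conj(Y_{7,5})(Ω₁) = (0.222492, -0.380265) ; Y_{7,5}(Ω₂) = (-0.004561, 0.004829) ; Δ = (0.000821, 0.002809)
  [+6]  conj(Y_{7,6})(Ω₁) = (0.086250, 0.271865) ; Y_{7,6}(Ω₂) = (0.000028, 0.000820) ; Δ = (-0.000221, 0.000078)
  [+7]  conj(Y_{7,7})(Ω₁) = (-0.090667, -0.041251) ; Y_{7,7}(Ω₂) = (0.000047, 0.000043) ; Δ = (-0.000002, -0.000006)
Total Σ_m = (0.385863, 0.000000). Multiply by 0.837758: (0.323260, 0.000000). P_7(cos γ) = 0.323260

0.323260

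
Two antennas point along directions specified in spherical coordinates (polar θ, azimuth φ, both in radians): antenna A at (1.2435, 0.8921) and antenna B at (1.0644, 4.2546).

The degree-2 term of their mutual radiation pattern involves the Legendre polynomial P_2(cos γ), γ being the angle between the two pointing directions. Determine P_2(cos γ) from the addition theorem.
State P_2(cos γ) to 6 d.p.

Term-by-term m-sum for l=2 (normalisation 4π/5 = 2.513274):
  m=-2: Y*=(-0.073353, 0.338495)  Y=(-0.179998, -0.234229)  product (0.092489, -0.043747)
  m=-1: Y*=(0.147640, 0.183060)  Y=(-0.144824, 0.293941)  product (-0.075191, 0.016886)
  m=+0: Y*=(-0.217603, -0.000000)  Y=(-0.092801, 0.000000)  product (0.020194, 0.000000)
  m=+1: Y*=(-0.147640, 0.183060)  Y=(0.144824, 0.293941)  product (-0.075191, -0.016886)
  m=+2: Y*=(-0.073353, -0.338495)  Y=(-0.179998, 0.234229)  product (0.092489, 0.043747)
Accumulated sum (0.054790, 0.000000); after 4π/(2l+1) scaling, (0.137701, 0.000000) ⇒ P_2 = 0.137701

0.137701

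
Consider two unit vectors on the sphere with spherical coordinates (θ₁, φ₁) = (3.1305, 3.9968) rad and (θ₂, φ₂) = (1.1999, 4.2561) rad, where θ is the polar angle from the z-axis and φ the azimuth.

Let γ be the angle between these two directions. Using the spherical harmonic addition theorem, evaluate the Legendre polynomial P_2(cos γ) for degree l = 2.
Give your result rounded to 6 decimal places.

Addition theorem: P_2(cos γ) = (4π/5) Σ_m Y*_{lm}(Ω₁) Y_{lm}(Ω₂), m = −2…2:
  m=-2: (-0.000007, 0.000047) × (-0.205246, -0.265431) = (0.000014, -0.000008)  (running Σ = (0.000014, -0.000008))
  m=-1: (0.005622, 0.006467) × (-0.114989, 0.234272) = (-0.002161, 0.000573)  (running Σ = (-0.002148, 0.000565))
  m=0: (0.630667, -0.000000) × (-0.191092, 0.000000) = (-0.120515, 0.000000)  (running Σ = (-0.122663, 0.000565))
  m=1: (-0.005622, 0.006467) × (0.114989, 0.234272) = (-0.002161, -0.000573)  (running Σ = (-0.124824, -0.000008))
  m=2: (-0.000007, -0.000047) × (-0.205246, 0.265431) = (0.000014, 0.000008)  (running Σ = (-0.124811, -0.000000))
Σ over m = (-0.124811, -0.000000); ×(4π/5) → (-0.313683, -0.000000). Real part: -0.313683

-0.313683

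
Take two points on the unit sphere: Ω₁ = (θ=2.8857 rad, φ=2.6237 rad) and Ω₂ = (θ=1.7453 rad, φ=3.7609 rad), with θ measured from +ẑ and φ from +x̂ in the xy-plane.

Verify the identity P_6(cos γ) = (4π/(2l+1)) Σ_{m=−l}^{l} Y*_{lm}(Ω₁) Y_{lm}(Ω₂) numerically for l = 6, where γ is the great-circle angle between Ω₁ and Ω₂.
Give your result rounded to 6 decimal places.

0.072566

Summing Y*_{l m}(θ₁,φ₁)·Y_{l m}(θ₂,φ₂) over m ∈ [−6, 6]; prefactor 4π/(2·6+1) = 0.966644:
  [-6]  conj(Y_{6,-6})(Ω₁) = (-0.000127, -0.000004) ; Y_{6,-6}(Ω₂) = (-0.370013, 0.239392) ; Δ = (0.000048, -0.000029)
  [-5]  conj(Y_{6,-5})(Ω₁) = (-0.001432, -0.000882) ; Y_{6,-5}(Ω₂) = (-0.268868, -0.012122) ; Δ = (0.000374, 0.000255)
  [-4]  conj(Y_{6,-4})(Ω₁) = (-0.006535, -0.011940) ; Y_{6,-4}(Ω₂) = (0.176608, 0.138306) ; Δ = (0.000497, -0.003012)
  [-3]  conj(Y_{6,-3})(Ω₁) = (0.001276, -0.074536) ; Y_{6,-3}(Ω₂) = (0.081629, 0.276440) ; Δ = (0.020709, -0.005732)
  [-2]  conj(Y_{6,-2})(Ω₁) = (0.138939, -0.234430) ; Y_{6,-2}(Ω₂) = (0.050207, -0.145542) ; Δ = (-0.027144, -0.031991)
  [-1]  conj(Y_{6,-1})(Ω₁) = (0.510926, -0.291109) ; Y_{6,-1}(Ω₂) = (0.236642, -0.168694) ; Δ = (0.071798, -0.155079)
  [+0]  conj(Y_{6,0})(Ω₁) = (0.427685, -0.000000) ; Y_{6,0}(Ω₂) = (-0.134437, 0.000000) ; Δ = (-0.057497, 0.000000)
  [+1]  conj(Y_{6,1})(Ω₁) = (-0.510926, -0.291109) ; Y_{6,1}(Ω₂) = (-0.236642, -0.168694) ; Δ = (0.071798, 0.155079)
  [+2]  conj(Y_{6,2})(Ω₁) = (0.138939, 0.234430) ; Y_{6,2}(Ω₂) = (0.050207, 0.145542) ; Δ = (-0.027144, 0.031991)
  [+3]  conj(Y_{6,3})(Ω₁) = (-0.001276, -0.074536) ; Y_{6,3}(Ω₂) = (-0.081629, 0.276440) ; Δ = (0.020709, 0.005732)
  [+4]  conj(Y_{6,4})(Ω₁) = (-0.006535, 0.011940) ; Y_{6,4}(Ω₂) = (0.176608, -0.138306) ; Δ = (0.000497, 0.003012)
  [+5]  conj(Y_{6,5})(Ω₁) = (0.001432, -0.000882) ; Y_{6,5}(Ω₂) = (0.268868, -0.012122) ; Δ = (0.000374, -0.000255)
  [+6]  conj(Y_{6,6})(Ω₁) = (-0.000127, 0.000004) ; Y_{6,6}(Ω₂) = (-0.370013, -0.239392) ; Δ = (0.000048, 0.000029)
Σ over m = (0.075070, -0.000000); ×(4π/13) → (0.072566, -0.000000). Real part: 0.072566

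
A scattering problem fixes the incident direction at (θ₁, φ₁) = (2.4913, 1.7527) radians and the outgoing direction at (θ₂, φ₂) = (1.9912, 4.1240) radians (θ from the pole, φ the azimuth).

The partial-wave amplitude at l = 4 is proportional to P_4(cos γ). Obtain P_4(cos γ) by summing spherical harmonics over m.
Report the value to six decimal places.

Addition theorem: P_4(cos γ) = (4π/9) Σ_m Y*_{lm}(Ω₁) Y_{lm}(Ω₂), m = −4…4:
  m=-4: Y*=0.04440 + 0.03954j  Y=-0.21678 + 0.21793j  product -0.01824 + 0.00110j
  m=-3: Y*=-0.11474 + 0.18896j  Y=-0.38136 - 0.07507j  product 0.05794 - 0.06345j
  m=-2: Y*=-0.39353 - 0.14984j  Y=-0.01777 - 0.04273j  product 0.00059 + 0.01948j
  m=-1: Y*=0.05915 - 0.32156j  Y=-0.17943 + 0.26891j  product 0.07586 + 0.07360j
  m=+0: Y*=-0.20725 + 0.00000j  Y=-0.10854 + 0.00000j  product 0.02249 + 0.00000j
  m=+1: Y*=-0.05915 - 0.32156j  Y=0.17943 + 0.26891j  product 0.07586 - 0.07360j
  m=+2: Y*=-0.39353 + 0.14984j  Y=-0.01777 + 0.04273j  product 0.00059 - 0.01948j
  m=+3: Y*=0.11474 + 0.18896j  Y=0.38136 - 0.07507j  product 0.05794 + 0.06345j
  m=+4: Y*=0.04440 - 0.03954j  Y=-0.21678 - 0.21793j  product -0.01824 - 0.00110j
Total Σ_m = 0.25479 - 0.00000j. Multiply by 1.396263: 0.35576 - 0.00000j. P_4(cos γ) = 0.355760

0.355760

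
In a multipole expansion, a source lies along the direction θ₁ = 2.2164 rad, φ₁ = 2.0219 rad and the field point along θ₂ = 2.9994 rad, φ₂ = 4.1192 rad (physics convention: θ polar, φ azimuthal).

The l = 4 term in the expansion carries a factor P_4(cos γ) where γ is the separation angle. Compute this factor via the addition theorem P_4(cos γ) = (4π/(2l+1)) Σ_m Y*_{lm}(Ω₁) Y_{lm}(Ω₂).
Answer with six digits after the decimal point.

-0.344838

Expand P_4 via completeness: Σ_{m} conj(Y_{4,m}) at Ω₁ times Y_{4,m} at Ω₂ —
  term(m=-4) = -0.00002 - 0.00003j   from Y*(Ω₁)=-0.04170 + 0.17523j, Y(Ω₂)=-0.00013 + 0.00012j
  term(m=-3) = 0.00135 - 0.00001j   from Y*(Ω₁)=-0.37473 + 0.08281j, Y(Ω₂)=-0.00345 - 0.00073j
  term(m=-2) = -0.00638 + 0.01120j   from Y*(Ω₁)=-0.20296 - 0.25692j, Y(Ω₂)=-0.01476 - 0.03649j
  term(m=-1) = 0.01363 + 0.02346j   from Y*(Ω₁)=-0.04618 + 0.09532j, Y(Ω₂)=0.14318 - 0.21238j
  term(m=+0) = -0.26415 + 0.00000j   from Y*(Ω₁)=-0.34629 + 0.00000j, Y(Ω₂)=0.76280 + 0.00000j
  term(m=+1) = 0.01363 - 0.02346j   from Y*(Ω₁)=0.04618 + 0.09532j, Y(Ω₂)=-0.14318 - 0.21238j
  term(m=+2) = -0.00638 - 0.01120j   from Y*(Ω₁)=-0.20296 + 0.25692j, Y(Ω₂)=-0.01476 + 0.03649j
  term(m=+3) = 0.00135 + 0.00001j   from Y*(Ω₁)=0.37473 + 0.08281j, Y(Ω₂)=0.00345 - 0.00073j
  term(m=+4) = -0.00002 + 0.00003j   from Y*(Ω₁)=-0.04170 - 0.17523j, Y(Ω₂)=-0.00013 - 0.00012j
Σ over m = -0.24697 + 0.00000j; ×(4π/9) → -0.34484 + 0.00000j. Real part: -0.344838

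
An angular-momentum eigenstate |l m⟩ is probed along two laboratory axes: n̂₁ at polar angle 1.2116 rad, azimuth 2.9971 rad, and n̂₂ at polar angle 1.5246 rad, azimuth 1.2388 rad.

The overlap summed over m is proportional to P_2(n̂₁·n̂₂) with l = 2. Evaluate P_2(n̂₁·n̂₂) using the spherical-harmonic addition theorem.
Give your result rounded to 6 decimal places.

-0.462511

Addition theorem: P_2(cos γ) = (4π/5) Σ_m Y*_{lm}(Ω₁) Y_{lm}(Ω₂), m = −2…2:
  term(m=-2) = (-0.121423, -0.047796)   from Y*(Ω₁)=(0.324505, -0.096478), Y(Ω₂)=(-0.303557, -0.237540)
  term(m=-1) = (-0.001689, 0.008902)   from Y*(Ω₁)=(-0.251587, 0.036608), Y(Ω₂)=(0.011616, -0.033692)
  term(m=+0) = (0.062197, 0.000000)   from Y*(Ω₁)=(-0.198475, -0.000000), Y(Ω₂)=(-0.313374, 0.000000)
  term(m=+1) = (-0.001689, -0.008902)   from Y*(Ω₁)=(0.251587, 0.036608), Y(Ω₂)=(-0.011616, -0.033692)
  term(m=+2) = (-0.121423, 0.047796)   from Y*(Ω₁)=(0.324505, 0.096478), Y(Ω₂)=(-0.303557, 0.237540)
Σ over m = (-0.184027, 0.000000); ×(4π/5) → (-0.462511, 0.000000). Real part: -0.462511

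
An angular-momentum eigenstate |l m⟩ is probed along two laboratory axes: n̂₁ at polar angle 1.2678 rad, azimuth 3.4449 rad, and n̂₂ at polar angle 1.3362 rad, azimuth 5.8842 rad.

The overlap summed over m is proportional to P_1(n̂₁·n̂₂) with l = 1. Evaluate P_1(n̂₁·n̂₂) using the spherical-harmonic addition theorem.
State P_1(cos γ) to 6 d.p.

-0.639273

Term-by-term m-sum for l=1 (normalisation 4π/3 = 4.188790):
  m=-1: -0.314704-0.098491i × +0.309637+0.130542i = -0.084587-0.071579i  (running Σ = -0.084587-0.071579i)
  m=0: +0.145790-0.000000i × +0.113576+0.000000i = +0.016558+0.000000i  (running Σ = -0.068029-0.071579i)
  m=1: +0.314704-0.098491i × -0.309637+0.130542i = -0.084587+0.071579i  (running Σ = -0.152615+0.000000i)
Total Σ_m = -0.152615+0.000000i. Multiply by 4.188790: -0.639273+0.000000i. P_1(cos γ) = -0.639273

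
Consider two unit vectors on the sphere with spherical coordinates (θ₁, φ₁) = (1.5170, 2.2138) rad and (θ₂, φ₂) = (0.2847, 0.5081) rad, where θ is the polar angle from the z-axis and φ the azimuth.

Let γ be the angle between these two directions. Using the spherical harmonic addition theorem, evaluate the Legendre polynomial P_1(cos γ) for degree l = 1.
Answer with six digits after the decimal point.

Addition theorem: P_1(cos γ) = (4π/3) Σ_m Y*_{lm}(Ω₁) Y_{lm}(Ω₂), m = −1…1:
  [-1]  conj(Y_{1,-1})(Ω₁) = -0.20686 + 0.27610j ; Y_{1,-1}(Ω₂) = 0.08478 - 0.04721j ; Δ = -0.00450 + 0.03317j
  [+0]  conj(Y_{1,0})(Ω₁) = 0.02627 + 0.00000j ; Y_{1,0}(Ω₂) = 0.46893 + 0.00000j ; Δ = 0.01232 + 0.00000j
  [+1]  conj(Y_{1,1})(Ω₁) = 0.20686 + 0.27610j ; Y_{1,1}(Ω₂) = -0.08478 - 0.04721j ; Δ = -0.00450 - 0.03317j
Total Σ_m = 0.00331 + 0.00000j. Multiply by 4.188790: 0.01389 + 0.00000j. P_1(cos γ) = 0.013885

0.013885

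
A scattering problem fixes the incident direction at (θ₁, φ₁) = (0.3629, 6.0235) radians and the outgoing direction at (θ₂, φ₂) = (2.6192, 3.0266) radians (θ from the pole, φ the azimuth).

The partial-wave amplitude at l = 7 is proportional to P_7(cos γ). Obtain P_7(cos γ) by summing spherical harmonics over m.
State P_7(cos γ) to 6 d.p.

Addition theorem: P_7(cos γ) = (4π/15) Σ_m Y*_{lm}(Ω₁) Y_{lm}(Ω₂), m = −7…7:
  m=-7: (-0.000087, -0.000344) × (-0.002668, -0.002775) = (-0.000001, 0.000001)  (running Σ = (-0.000001, 0.000001))
  m=-6: (0.000044, -0.003500) × (-0.019297, -0.015925) = (-0.000057, 0.000067)  (running Σ = (-0.000057, 0.000068))
  m=-5: (0.005766, -0.020643) × (-0.083453, -0.054077) = (-0.001597, 0.001411)  (running Σ = (-0.001655, 0.001479))
  m=-4: (0.046215, -0.078506) × (-0.238894, -0.118351) = (-0.020332, 0.013285)  (running Σ = (-0.021987, 0.014764))
  m=-3: (0.192096, -0.189675) × (-0.440919, -0.158443) = (-0.114751, 0.053195)  (running Σ = (-0.136738, 0.067959))
  m=-2: (0.449517, -0.257001) × (-0.428814, -0.100397) = (-0.218562, 0.065075)  (running Σ = (-0.355299, 0.133034))
  m=-1: (0.466327, -0.123896) × (0.034227, 0.003953) = (0.016451, -0.002397)  (running Σ = (-0.338849, 0.130637))
  m=0: (-0.168860, -0.000000) × (0.448468, 0.000000) = (-0.075728, -0.000000)  (running Σ = (-0.414577, 0.130637))
  m=1: (-0.466327, -0.123896) × (-0.034227, 0.003953) = (0.016451, 0.002397)  (running Σ = (-0.398127, 0.133034))
  m=2: (0.449517, 0.257001) × (-0.428814, 0.100397) = (-0.218562, -0.065075)  (running Σ = (-0.616688, 0.067959))
  m=3: (-0.192096, -0.189675) × (0.440919, -0.158443) = (-0.114751, -0.053195)  (running Σ = (-0.731440, 0.014764))
  m=4: (0.046215, 0.078506) × (-0.238894, 0.118351) = (-0.020332, -0.013285)  (running Σ = (-0.751771, 0.001479))
  m=5: (-0.005766, -0.020643) × (0.083453, -0.054077) = (-0.001597, -0.001411)  (running Σ = (-0.753369, 0.000068))
  m=6: (0.000044, 0.003500) × (-0.019297, 0.015925) = (-0.000057, -0.000067)  (running Σ = (-0.753425, 0.000001))
  m=7: (0.000087, -0.000344) × (0.002668, -0.002775) = (-0.000001, -0.000001)  (running Σ = (-0.753426, -0.000000))
Total Σ_m = (-0.753426, -0.000000). Multiply by 0.837758: (-0.631189, -0.000000). P_7(cos γ) = -0.631189

-0.631189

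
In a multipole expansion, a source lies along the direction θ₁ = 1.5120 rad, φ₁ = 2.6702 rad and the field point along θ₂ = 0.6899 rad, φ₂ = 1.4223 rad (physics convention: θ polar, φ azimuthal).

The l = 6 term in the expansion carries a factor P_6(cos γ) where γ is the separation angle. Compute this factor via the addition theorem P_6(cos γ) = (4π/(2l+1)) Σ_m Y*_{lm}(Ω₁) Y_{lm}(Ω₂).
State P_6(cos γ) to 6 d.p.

0.017728

Summing Y*_{l m}(θ₁,φ₁)·Y_{l m}(θ₂,φ₂) over m ∈ [−6, 6]; prefactor 4π/(2·6+1) = 0.966644:
  term(m=-6) = (0.005503, 0.014332)   from Y*(Ω₁)=(-0.454833, -0.147321), Y(Ω₂)=(-0.020186, -0.024972)
  term(m=-5) = (0.013129, -0.000574)   from Y*(Ω₁)=(0.068988, 0.068882), Y(Ω₂)=(0.091142, -0.099322)
  term(m=-4) = (-0.030491, 0.106352)   from Y*(Ω₁)=(0.105532, 0.324115), Y(Ω₂)=(0.268983, 0.181656)
  term(m=-3) = (0.042675, 0.029327)   from Y*(Ω₁)=(0.017593, -0.111411), Y(Ω₂)=(-0.197818, 0.414276)
  term(m=-2) = (-0.063245, 0.047661)   from Y*(Ω₁)=(0.178919, -0.246421), Y(Ω₂)=(-0.248668, -0.076103)
  term(m=-1) = (-0.008870, -0.026508)   from Y*(Ω₁)=(-0.105434, 0.053742), Y(Ω₂)=(-0.034947, 0.233605)
  term(m=+0) = (0.100939, 0.000000)   from Y*(Ω₁)=(-0.295036, -0.000000), Y(Ω₂)=(-0.342124, 0.000000)
  term(m=+1) = (-0.008870, 0.026508)   from Y*(Ω₁)=(0.105434, 0.053742), Y(Ω₂)=(0.034947, 0.233605)
  term(m=+2) = (-0.063245, -0.047661)   from Y*(Ω₁)=(0.178919, 0.246421), Y(Ω₂)=(-0.248668, 0.076103)
  term(m=+3) = (0.042675, -0.029327)   from Y*(Ω₁)=(-0.017593, -0.111411), Y(Ω₂)=(0.197818, 0.414276)
  term(m=+4) = (-0.030491, -0.106352)   from Y*(Ω₁)=(0.105532, -0.324115), Y(Ω₂)=(0.268983, -0.181656)
  term(m=+5) = (0.013129, 0.000574)   from Y*(Ω₁)=(-0.068988, 0.068882), Y(Ω₂)=(-0.091142, -0.099322)
  term(m=+6) = (0.005503, -0.014332)   from Y*(Ω₁)=(-0.454833, 0.147321), Y(Ω₂)=(-0.020186, 0.024972)
Total Σ_m = (0.018340, 0.000000). Multiply by 0.966644: (0.017728, 0.000000). P_6(cos γ) = 0.017728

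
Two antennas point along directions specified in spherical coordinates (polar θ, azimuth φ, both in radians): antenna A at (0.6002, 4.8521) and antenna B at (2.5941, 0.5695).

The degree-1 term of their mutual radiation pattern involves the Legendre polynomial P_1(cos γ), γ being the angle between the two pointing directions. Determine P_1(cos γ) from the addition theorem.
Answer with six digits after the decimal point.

-0.827109

Summing Y*_{l m}(θ₁,φ₁)·Y_{l m}(θ₂,φ₂) over m ∈ [−1, 1]; prefactor 4π/(2·1+1) = 4.188790:
  m=-1: Y*=+0.027174-0.193236i  Y=+0.151461-0.096975i  product -0.014623-0.031903i
  m=+0: Y*=+0.403206-0.000000i  Y=-0.417185+0.000000i  product -0.168211+0.000000i
  m=+1: Y*=-0.027174-0.193236i  Y=-0.151461-0.096975i  product -0.014623+0.031903i
Total Σ_m = -0.197458+0.000000i. Multiply by 4.188790: -0.827109+0.000000i. P_1(cos γ) = -0.827109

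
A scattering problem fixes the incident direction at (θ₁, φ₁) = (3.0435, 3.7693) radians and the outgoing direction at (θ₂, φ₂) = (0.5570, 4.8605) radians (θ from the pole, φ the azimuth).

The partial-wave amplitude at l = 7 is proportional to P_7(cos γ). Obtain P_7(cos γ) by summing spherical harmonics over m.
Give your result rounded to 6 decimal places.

0.315294

Term-by-term m-sum for l=7 (normalisation 4π/15 = 0.837758):
  m=-7: 0.00000 + 0.00000j × -0.00497 - 0.00294j = 0.00000 - 0.00000j  (running Σ = 0.00000 - 0.00000j)
  m=-6: 0.00000 + 0.00000j × -0.02185 + 0.02691j = -0.00000 + 0.00000j  (running Σ = -0.00000 + 0.00000j)
  m=-5: 0.00004 - 0.00000j × 0.08552 + 0.09356j = 0.00000 + 0.00000j  (running Σ = 0.00000 + 0.00000j)
  m=-4: 0.00054 - 0.00039j × 0.25697 - 0.17297j = 0.00007 - 0.00019j  (running Σ = 0.00007 - 0.00019j)
  m=-3: 0.00249 - 0.00770j × -0.20857 - 0.43809j = -0.00389 + 0.00052j  (running Σ = -0.00382 + 0.00033j)
  m=-2: -0.02146 - 0.06577j × -0.35438 + 0.10816j = 0.01472 + 0.02099j  (running Σ = 0.01090 + 0.02131j)
  m=-1: -0.30343 - 0.22017j × -0.02111 - 0.14148j = -0.02474 + 0.04758j  (running Σ = -0.01385 + 0.06889j)
  m=0: -0.95020 + 0.00000j × -0.42523 + 0.00000j = 0.40405 + 0.00000j  (running Σ = 0.39020 + 0.06889j)
  m=1: 0.30343 - 0.22017j × 0.02111 - 0.14148j = -0.02474 - 0.04758j  (running Σ = 0.36546 + 0.02131j)
  m=2: -0.02146 + 0.06577j × -0.35438 - 0.10816j = 0.01472 - 0.02099j  (running Σ = 0.38018 + 0.00033j)
  m=3: -0.00249 - 0.00770j × 0.20857 - 0.43809j = -0.00389 - 0.00052j  (running Σ = 0.37628 - 0.00019j)
  m=4: 0.00054 + 0.00039j × 0.25697 + 0.17297j = 0.00007 + 0.00019j  (running Σ = 0.37635 + 0.00000j)
  m=5: -0.00004 - 0.00000j × -0.08552 + 0.09356j = 0.00000 - 0.00000j  (running Σ = 0.37635 + 0.00000j)
  m=6: 0.00000 - 0.00000j × -0.02185 - 0.02691j = -0.00000 - 0.00000j  (running Σ = 0.37635 - 0.00000j)
  m=7: -0.00000 + 0.00000j × 0.00497 - 0.00294j = 0.00000 + 0.00000j  (running Σ = 0.37635 + 0.00000j)
Accumulated sum 0.37635 + 0.00000j; after 4π/(2l+1) scaling, 0.31529 + 0.00000j ⇒ P_7 = 0.315294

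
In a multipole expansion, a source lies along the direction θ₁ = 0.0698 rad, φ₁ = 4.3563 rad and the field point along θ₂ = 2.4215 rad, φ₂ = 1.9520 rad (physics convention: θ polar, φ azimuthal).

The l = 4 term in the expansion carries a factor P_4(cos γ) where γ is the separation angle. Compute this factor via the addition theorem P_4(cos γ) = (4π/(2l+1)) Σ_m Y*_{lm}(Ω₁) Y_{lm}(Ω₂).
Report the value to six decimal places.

-0.277173

Summing Y*_{l m}(θ₁,φ₁)·Y_{l m}(θ₂,φ₂) over m ∈ [−4, 4]; prefactor 4π/(2·4+1) = 1.396263:
  m=-4: Y*=+0.000002-0.000010i  Y=+0.003847-0.083604i  product -0.000001-0.000000i
  m=-3: Y*=+0.000371+0.000204i  Y=-0.245596-0.111800i  product -0.000068-0.000092i
  m=-2: Y*=-0.007348+0.006344i  Y=-0.310971+0.296991i  product +0.000401-0.004155i
  m=-1: Y*=-0.045507-0.122348i  Y=+0.083401+0.208080i  product +0.021663-0.019673i
  m=+0: Y*=+0.825790-0.000000i  Y=-0.293658+0.000000i  product -0.242500+0.000000i
  m=+1: Y*=+0.045507-0.122348i  Y=-0.083401+0.208080i  product +0.021663+0.019673i
  m=+2: Y*=-0.007348-0.006344i  Y=-0.310971-0.296991i  product +0.000401+0.004155i
  m=+3: Y*=-0.000371+0.000204i  Y=+0.245596-0.111800i  product -0.000068+0.000092i
  m=+4: Y*=+0.000002+0.000010i  Y=+0.003847+0.083604i  product -0.000001+0.000000i
Total Σ_m = -0.198511-0.000000i. Multiply by 1.396263: -0.277173-0.000000i. P_4(cos γ) = -0.277173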